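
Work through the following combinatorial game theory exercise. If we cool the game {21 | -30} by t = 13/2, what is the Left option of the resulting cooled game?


Original game: {21 | -30} (a switch {a | b} with a > b).
Cooling by t (for t below the temperature (a - b)/2 = 51/2) taxes each move by t: {a | b} cooled by t is {a - t | b + t}.
Cooling amount: t = 13/2
Cooled Left option: 21 - 13/2 = 29/2
Cooled Right option: -30 + 13/2 = -47/2
Cooled game: {29/2 | -47/2}
Left option = 29/2

29/2


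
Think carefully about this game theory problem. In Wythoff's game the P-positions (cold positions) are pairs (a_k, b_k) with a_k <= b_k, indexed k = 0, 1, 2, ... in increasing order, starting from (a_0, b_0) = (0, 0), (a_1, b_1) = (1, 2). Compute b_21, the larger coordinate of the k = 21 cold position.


By Wythoff's theorem, a_k = floor(k * phi) and b_k = floor(k * phi^2) = a_k + k, where phi = (1 + sqrt(5))/2 is the golden ratio.
phi = (1 + sqrt(5))/2 = 1.618034
phi^2 = phi + 1 = 2.618034
k = 21
k * phi^2 = 21 * 2.618034 = 54.978714
b_21 = floor(k * phi^2) = 54 (check: a_21 + k = 33 + 21 = 54)

54


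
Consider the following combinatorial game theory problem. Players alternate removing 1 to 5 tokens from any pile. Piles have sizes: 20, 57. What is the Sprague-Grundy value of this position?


Subtraction set: {1, 2, 3, 4, 5}
For this subtraction set, G(n) = n mod 6 (period = max + 1 = 6).
Pile 1 (size 20): G(20) = 20 mod 6 = 2
Pile 2 (size 57): G(57) = 57 mod 6 = 3
Total Grundy value = XOR of all: 2 XOR 3 = 1

1


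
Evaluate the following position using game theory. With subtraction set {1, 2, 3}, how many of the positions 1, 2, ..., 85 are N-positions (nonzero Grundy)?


Subtraction set S = {1, 2, 3}, so G(n) = n mod 4.
G(n) = 0 when n is a multiple of 4.
Multiples of 4 in [1, 85]: 21
N-positions (nonzero Grundy) = 85 - 21 = 64

64


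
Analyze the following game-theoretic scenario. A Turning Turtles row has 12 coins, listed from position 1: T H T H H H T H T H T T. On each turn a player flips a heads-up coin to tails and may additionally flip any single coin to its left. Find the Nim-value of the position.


Coins: T H T H H H T H T H T T
Key fact: a single head at position k behaves exactly like a Nim heap of size k (turning it to T and optionally flipping a coin at j < k corresponds to moving the heap from k to j, or to 0), and heads combine as a disjunctive sum (two heads at the same place would cancel, matching j XOR j = 0). So the Nim-value is the XOR of the 1-indexed positions of the heads.
Face-up positions (1-indexed): [2, 4, 5, 6, 8, 10]
XOR 0 with 2: 0 XOR 2 = 2
XOR 2 with 4: 2 XOR 4 = 6
XOR 6 with 5: 6 XOR 5 = 3
XOR 3 with 6: 3 XOR 6 = 5
XOR 5 with 8: 5 XOR 8 = 13
XOR 13 with 10: 13 XOR 10 = 7
Nim-value = 7

7


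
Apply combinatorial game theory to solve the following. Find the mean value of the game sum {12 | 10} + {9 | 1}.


G1 = {12 | 10}, G2 = {9 | 1}
Each is a switch {a | b} with numbers a > b; its mean value is (a + b)/2, and mean value is additive over game sums: m(G1 + G2) = m(G1) + m(G2).
Mean of G1 = (12 + (10))/2 = 22/2 = 11
Mean of G2 = (9 + (1))/2 = 10/2 = 5
Mean of G1 + G2 = 11 + 5 = 16

16


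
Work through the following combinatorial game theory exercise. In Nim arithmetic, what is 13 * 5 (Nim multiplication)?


Nim multiplication is bilinear over XOR: (u XOR v) * w = (u*w) XOR (v*w).
So we split each operand into its bit components and XOR the pairwise Nim products.
13 = 1 + 4 + 8 (as XOR of powers of 2).
5 = 1 + 4 (as XOR of powers of 2).
Using the standard Nim-product table on single bits:
  2*2 = 3,   2*4 = 8,   2*8 = 12,
  4*4 = 6,   4*8 = 11,  8*8 = 13,
and  1*x = x (identity), k*l = l*k (commutative).
Pairwise Nim products:
  1 * 1 = 1
  1 * 4 = 4
  4 * 1 = 4
  4 * 4 = 6
  8 * 1 = 8
  8 * 4 = 11
XOR them: 1 XOR 4 XOR 4 XOR 6 XOR 8 XOR 11 = 4.
Result: 13 * 5 = 4 (in Nim).

4


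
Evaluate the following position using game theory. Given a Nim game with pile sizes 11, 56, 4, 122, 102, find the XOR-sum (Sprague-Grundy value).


We need the XOR (exclusive or) of all pile sizes.
After XOR-ing pile 1 (size 11): 0 XOR 11 = 11
After XOR-ing pile 2 (size 56): 11 XOR 56 = 51
After XOR-ing pile 3 (size 4): 51 XOR 4 = 55
After XOR-ing pile 4 (size 122): 55 XOR 122 = 77
After XOR-ing pile 5 (size 102): 77 XOR 102 = 43
The Nim-value of this position is 43.

43


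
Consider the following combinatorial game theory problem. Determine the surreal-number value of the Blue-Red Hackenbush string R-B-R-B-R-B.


Edges (from ground): R-B-R-B-R-B
By Berlekamp's sign-expansion rule, a Blue-Red Hackenbush stalk has the value of the surreal number whose sign sequence is the edge sequence with B -> + and R -> -.
Sign sequence: -+-+-+
Trace the sign expansion in the surreal number tree, starting from 0:
Edge 1: R (sign -) -> bounds (-inf, 0), value = -1
Edge 2: B (sign +) -> bounds (-1, 0), value = -1/2
Edge 3: R (sign -) -> bounds (-1, -1/2), value = -3/4
Edge 4: B (sign +) -> bounds (-3/4, -1/2), value = -5/8
Edge 5: R (sign -) -> bounds (-3/4, -5/8), value = -11/16
Edge 6: B (sign +) -> bounds (-11/16, -5/8), value = -21/32
Game value = -21/32

-21/32


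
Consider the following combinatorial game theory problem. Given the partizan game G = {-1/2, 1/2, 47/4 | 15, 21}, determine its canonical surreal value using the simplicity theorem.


Left options: {-1/2, 1/2, 47/4}, max = 47/4
Right options: {15, 21}, min = 15
All options are numbers and max(Left) < min(Right), so by the simplicity theorem the value is the simplest (earliest-born) number strictly between 47/4 and 15.
Integers 12 through 14 all lie strictly between 47/4 and 15.
Among integers, the simplest (lowest birthday = smallest |n|; 0 is born on day 0, +-n on day n) is 12.
No non-integer in the interval can be simpler: if x is a non-integer in the interval, then floor(x) or ceil(x) also lies in the interval (the interval contains an integer), and both are proper prefixes of x's sign expansion, i.e. born earlier. So the game value is 12.
Game value = 12

12


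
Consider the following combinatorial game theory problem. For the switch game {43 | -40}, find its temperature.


The game is {43 | -40}, a switch {a | b} with numbers a > b.
Cooling {a | b} by t gives {a - t | b + t}, which stops being hot when a - t = b + t, i.e. at t = (a - b)/2. So the temperature of a switch is (a - b)/2.
Temperature = (Left option - Right option) / 2
= (43 - (-40)) / 2
= 83 / 2
= 83/2

83/2


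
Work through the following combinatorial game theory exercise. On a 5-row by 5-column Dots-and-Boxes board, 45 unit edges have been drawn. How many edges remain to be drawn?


Grid: 5 x 5 boxes, i.e. 6 rows and 6 columns of dots.
Horizontal edges: (rows + 1) * cols = 6 * 5 = 30
Vertical edges: rows * (cols + 1) = 5 * 6 = 30
Total edges: 30 + 30 = 60
Edges drawn: 45
Remaining: 60 - 45 = 15

15


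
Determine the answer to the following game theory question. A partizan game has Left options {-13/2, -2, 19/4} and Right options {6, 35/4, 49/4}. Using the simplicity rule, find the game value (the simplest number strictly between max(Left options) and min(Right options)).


Left options: {-13/2, -2, 19/4}, max = 19/4
Right options: {6, 35/4, 49/4}, min = 6
All options are numbers and max(Left) < min(Right), so by the simplicity theorem the value is the simplest (earliest-born) number strictly between 19/4 and 6.
The only integer strictly between 19/4 and 6 is 5.
No non-integer in the interval can be simpler: if x is a non-integer in the interval, then floor(x) or ceil(x) also lies in the interval (the interval contains an integer), and both are proper prefixes of x's sign expansion, i.e. born earlier. So the game value is 5.
Game value = 5

5


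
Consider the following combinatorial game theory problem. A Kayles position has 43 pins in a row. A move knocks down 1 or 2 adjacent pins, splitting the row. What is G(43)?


Kayles: a move removes 1 or 2 adjacent pins from a contiguous row.
Removing pins from a row of k leaves two independent rows (a, b) with a + b = k - 1 (one pin) or a + b = k - 2 (two pins); an end removal gives a = 0.
By Sprague-Grundy, G(k) = mex{ G(a) XOR G(b) } over all these splits. G(0) = 0.
G(1): splits (0,0):0^0=0 -> mex({0}) = 1
G(2): splits (0,1):0^1=1 (0,0):0^0=0 -> mex({0, 1}) = 2
G(3): splits (0,2):0^2=2 (1,1):1^1=0 (0,1):0^1=1 -> mex({0, 1, 2}) = 3
G(4): splits (0,3):0^3=3 (1,2):1^2=3 (0,2):0^2=2 (1,1):1^1=0 -> mex({0, 2, 3}) = 1
G(5): splits (0,4):0^1=1 (1,3):1^3=2 (2,2):2^2=0 (0,3):0^3=3 (1,2):1^2=3 -> mex({0, 1, 2, 3}) = 4
G(6) = mex({0, 1, 2, 4}) = 3
G(7) = mex({0, 1, 3, 4, 5}) = 2
G(8) = mex({0, 2, 3, 5, 6}) = 1
G(9) = mex({0, 1, 2, 3, 6, 7}) = 4
G(10) = mex({0, 1, 3, 4, 5, 7}) = 2
G(11) = mex({0, 1, 2, 3, 4, 5}) = 6
G(12) = mex({0, 1, 2, 3, 5, 6, 7}) = 4
G(13) = mex({0, 2, 3, 4, 6, 7}) = 1
G(14) = mex({0, 1, 4, 5, 6, 7}) = 2
G(15) = mex({0, 1, 2, 3, 4, 5, 6}) = 7
G(16) = mex({0, 2, 3, 5, 6, 7}) = 1
G(17) = mex({0, 1, 2, 3, 5, 6, 7}) = 4
G(18) = mex({0, 1, 2, 4, 5, 6}) = 3
G(19) = mex({0, 1, 3, 4, 5, 7}) = 2
G(20) = mex({0, 2, 3, 4, 5, 6, 7}) = 1
G(21) = mex({0, 1, 2, 3, 5, 6, 7}) = 4
G(22) = mex({0, 1, 2, 3, 4, 5, 7}) = 6
G(23) = mex({0, 1, 2, 3, 4, 5, 6}) = 7
G(24) = mex({0, 1, 2, 3, 5, 6, 7}) = 4
G(25) = mex({0, 2, 3, 4, 6, 7}) = 1
G(26) = mex({0, 1, 3, 4, 5, 6, 7}) = 2
G(27) = mex({0, 1, 2, 3, 4, 5, 6, 7}) = 8
G(28) = mex({0, 1, 2, 3, 4, 6, 7, 8}) = 5
G(29) = mex({0, 1, 2, 3, 5, 6, 7, 8, 9}) = 4
G(30) = mex({0, 1, 2, 3, 4, 5, 6, 9, 10}) = 7
G(31) = mex({0, 1, 3, 4, 5, 7, 10, 11}) = 2
G(32) = mex({0, 2, 3, 4, 5, 6, 7, 9, 11}) = 1
G(33) = mex({0, 1, 2, 3, 4, 5, 6, 7, 9, 12}) = 8
G(34) = mex({0, 1, 2, 3, 4, 5, 7, 8, 11, 12}) = 6
G(35) = mex({0, 1, 2, 3, 4, 5, 6, 8, 9, 10, 11}) = 7
G(36) = mex({0, 1, 2, 3, 5, 6, 7, 9, 10}) = 4
G(37) = mex({0, 2, 3, 4, 6, 7, 9, 10, 11, 12}) = 1
G(38) = mex({0, 1, 3, 4, 5, 6, 7, 9, 10, 11, 12}) = 2
G(39) = mex({0, 1, 2, 4, 5, 6, 7, 9, 10, 12, 14}) = 3
G(40) = mex({0, 2, 3, 4, 6, 7, 11, 12, 14}) = 1
G(41) = mex({0, 1, 2, 3, 5, 6, 7, 9, 10, 11, 12}) = 4
G(42) = mex({0, 1, 2, 3, 4, 5, 6, 9, 10}) = 7
G(43) = mex({0, 1, 3, 4, 5, 7, 9, 10, 12, 15}) = 2
Therefore G(43) = 2.

2


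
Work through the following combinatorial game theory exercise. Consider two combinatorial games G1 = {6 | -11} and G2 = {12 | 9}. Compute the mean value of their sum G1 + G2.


G1 = {6 | -11}, G2 = {12 | 9}
Each is a switch {a | b} with numbers a > b; its mean value is (a + b)/2, and mean value is additive over game sums: m(G1 + G2) = m(G1) + m(G2).
Mean of G1 = (6 + (-11))/2 = -5/2 = -5/2
Mean of G2 = (12 + (9))/2 = 21/2 = 21/2
Mean of G1 + G2 = -5/2 + 21/2 = 8

8


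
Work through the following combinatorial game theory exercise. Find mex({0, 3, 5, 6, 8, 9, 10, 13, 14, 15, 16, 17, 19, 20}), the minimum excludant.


Set = {0, 3, 5, 6, 8, 9, 10, 13, 14, 15, 16, 17, 19, 20}
0 is in the set.
1 is NOT in the set. This is the mex.
mex = 1

1


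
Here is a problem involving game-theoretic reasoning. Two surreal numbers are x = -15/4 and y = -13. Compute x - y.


x = -15/4, y = -13
Converting to common denominator: 4
x = -15/4, y = -52/4
x - y = -15/4 - -13 = 37/4

37/4


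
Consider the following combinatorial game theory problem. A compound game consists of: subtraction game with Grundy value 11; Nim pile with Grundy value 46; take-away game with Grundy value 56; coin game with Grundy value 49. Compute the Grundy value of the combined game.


By the Sprague-Grundy theorem, the Grundy value of a sum of games is the XOR of individual Grundy values.
subtraction game: Grundy value = 11. Running XOR: 0 XOR 11 = 11
Nim pile: Grundy value = 46. Running XOR: 11 XOR 46 = 37
take-away game: Grundy value = 56. Running XOR: 37 XOR 56 = 29
coin game: Grundy value = 49. Running XOR: 29 XOR 49 = 44
The combined Grundy value is 44.

44


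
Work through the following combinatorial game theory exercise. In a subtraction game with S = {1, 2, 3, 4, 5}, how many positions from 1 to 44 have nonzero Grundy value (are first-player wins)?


Subtraction set S = {1, 2, 3, 4, 5}, so G(n) = n mod 6.
G(n) = 0 when n is a multiple of 6.
Multiples of 6 in [1, 44]: 7
N-positions (nonzero Grundy) = 44 - 7 = 37

37


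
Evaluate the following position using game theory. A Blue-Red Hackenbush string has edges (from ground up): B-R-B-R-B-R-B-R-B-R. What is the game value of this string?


Edges (from ground): B-R-B-R-B-R-B-R-B-R
By Berlekamp's sign-expansion rule, a Blue-Red Hackenbush stalk has the value of the surreal number whose sign sequence is the edge sequence with B -> + and R -> -.
Sign sequence: +-+-+-+-+-
Trace the sign expansion in the surreal number tree, starting from 0:
Edge 1: B (sign +) -> bounds (0, +inf), value = 1
Edge 2: R (sign -) -> bounds (0, 1), value = 1/2
Edge 3: B (sign +) -> bounds (1/2, 1), value = 3/4
Edge 4: R (sign -) -> bounds (1/2, 3/4), value = 5/8
Edge 5: B (sign +) -> bounds (5/8, 3/4), value = 11/16
Edge 6: R (sign -) -> bounds (5/8, 11/16), value = 21/32
Edge 7: B (sign +) -> bounds (21/32, 11/16), value = 43/64
Edge 8: R (sign -) -> bounds (21/32, 43/64), value = 85/128
Edge 9: B (sign +) -> bounds (85/128, 43/64), value = 171/256
Edge 10: R (sign -) -> bounds (85/128, 171/256), value = 341/512
Game value = 341/512

341/512


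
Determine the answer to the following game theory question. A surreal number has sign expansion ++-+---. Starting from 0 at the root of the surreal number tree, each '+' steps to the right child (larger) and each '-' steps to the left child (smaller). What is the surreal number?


Sign expansion: ++-+---
Rule: track bounds (lo, hi), initially (-inf, +inf). On '+', the current value becomes lo and we move to the simplest number in (value, hi): value + 1 if hi = +inf, otherwise the midpoint (value + hi)/2. On '-', the current value becomes hi and we move to value - 1 if lo = -inf, otherwise the midpoint (lo + value)/2.
Start at 0.
Step 1: sign = +, move right. Bounds: (0, +inf). Value = 1
Step 2: sign = +, move right. Bounds: (1, +inf). Value = 2
Step 3: sign = -, move left. Bounds: (1, 2). Value = 3/2
Step 4: sign = +, move right. Bounds: (3/2, 2). Value = 7/4
Step 5: sign = -, move left. Bounds: (3/2, 7/4). Value = 13/8
Step 6: sign = -, move left. Bounds: (3/2, 13/8). Value = 25/16
Step 7: sign = -, move left. Bounds: (3/2, 25/16). Value = 49/32
The surreal number with sign expansion ++-+--- is 49/32.

49/32


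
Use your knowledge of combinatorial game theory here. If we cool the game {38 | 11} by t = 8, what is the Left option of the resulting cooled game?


Original game: {38 | 11} (a switch {a | b} with a > b).
Cooling by t (for t below the temperature (a - b)/2 = 27/2) taxes each move by t: {a | b} cooled by t is {a - t | b + t}.
Cooling amount: t = 8
Cooled Left option: 38 - 8 = 30
Cooled Right option: 11 + 8 = 19
Cooled game: {30 | 19}
Left option = 30

30


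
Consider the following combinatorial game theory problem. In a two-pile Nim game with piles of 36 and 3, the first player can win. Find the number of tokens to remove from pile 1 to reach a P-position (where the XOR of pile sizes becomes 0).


Piles: 36 and 3
Current XOR: 36 XOR 3 = 39 (non-zero, so this is an N-position).
To make the XOR zero, we need to find a move that balances the piles.
For pile 1 (size 36): target = 36 XOR 39 = 3
We reduce pile 1 from 36 to 3.
Tokens removed: 36 - 3 = 33
Verification: 3 XOR 3 = 0

33


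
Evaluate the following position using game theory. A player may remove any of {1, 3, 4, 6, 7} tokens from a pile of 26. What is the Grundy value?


The subtraction set is S = {1, 3, 4, 6, 7}.
G(k) = mex{ G(k - s) : s in S, s <= k }. We compute iteratively: G(0) = 0.
G(1) = mex({0}) = 1
G(2) = mex({1}) = 0
G(3) = mex({0}) = 1
G(4) = mex({0, 1}) = 2
G(5) = mex({0, 1, 2}) = 3
G(6) = mex({0, 1, 3}) = 2
G(7) = mex({0, 1, 2}) = 3
G(8) = mex({0, 1, 2, 3}) = 4
G(9) = mex({0, 1, 2, 3, 4}) = 5
G(10) = mex({1, 2, 3, 5}) = 0
G(11) = mex({0, 2, 3, 4}) = 1
G(12) = mex({1, 2, 3, 4, 5}) = 0
G(13) = mex({0, 2, 3, 5}) = 1
G(14) = mex({0, 1, 3, 4}) = 2
G(15) = mex({0, 1, 2, 4, 5}) = 3
G(16) = mex({0, 1, 3, 5}) = 2
Observe that G(10)..G(16) = 0, 1, 0, 1, 2, 3, 2 repeats G(0)..G(6) = 0, 1, 0, 1, 2, 3, 2.
For k >= max(S) = 7, G(k) is determined by the previous 7 values G(k-7)..G(k-1); a window of 7 consecutive values has recurred shifted by 10, so by induction G(k + 10) = G(k) for all k >= 0: the sequence is periodic from the start with period 10.
One period: G(0..9) = 0, 1, 0, 1, 2, 3, 2, 3, 4, 5.
26 mod 10 = 6, so G(26) = G(6) = 2.

2


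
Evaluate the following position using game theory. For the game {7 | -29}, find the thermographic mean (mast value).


Game = {7 | -29}, a switch {a | b} with numbers a > b.
Its thermograph has left wall a - t and right wall b + t, which meet at t = (a - b)/2, where both equal (a + b)/2. So the mast (mean value) is at (a + b)/2.
Mean = (7 + (-29))/2 = -22/2 = -11

-11


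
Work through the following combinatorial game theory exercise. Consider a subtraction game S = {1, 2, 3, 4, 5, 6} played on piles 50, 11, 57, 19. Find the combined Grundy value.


Subtraction set: {1, 2, 3, 4, 5, 6}
For this subtraction set, G(n) = n mod 7 (period = max + 1 = 7).
Pile 1 (size 50): G(50) = 50 mod 7 = 1
Pile 2 (size 11): G(11) = 11 mod 7 = 4
Pile 3 (size 57): G(57) = 57 mod 7 = 1
Pile 4 (size 19): G(19) = 19 mod 7 = 5
Total Grundy value = XOR of all: 1 XOR 4 XOR 1 XOR 5 = 1

1


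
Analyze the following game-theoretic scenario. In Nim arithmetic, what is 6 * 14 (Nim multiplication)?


Nim multiplication is bilinear over XOR: (u XOR v) * w = (u*w) XOR (v*w).
So we split each operand into its bit components and XOR the pairwise Nim products.
6 = 2 + 4 (as XOR of powers of 2).
14 = 2 + 4 + 8 (as XOR of powers of 2).
Using the standard Nim-product table on single bits:
  2*2 = 3,   2*4 = 8,   2*8 = 12,
  4*4 = 6,   4*8 = 11,  8*8 = 13,
and  1*x = x (identity), k*l = l*k (commutative).
Pairwise Nim products:
  2 * 2 = 3
  2 * 4 = 8
  2 * 8 = 12
  4 * 2 = 8
  4 * 4 = 6
  4 * 8 = 11
XOR them: 3 XOR 8 XOR 12 XOR 8 XOR 6 XOR 11 = 2.
Result: 6 * 14 = 2 (in Nim).

2


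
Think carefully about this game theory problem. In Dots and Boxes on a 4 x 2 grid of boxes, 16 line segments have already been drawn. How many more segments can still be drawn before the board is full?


Grid: 4 x 2 boxes, i.e. 5 rows and 3 columns of dots.
Horizontal edges: (rows + 1) * cols = 5 * 2 = 10
Vertical edges: rows * (cols + 1) = 4 * 3 = 12
Total edges: 10 + 12 = 22
Edges drawn: 16
Remaining: 22 - 16 = 6

6


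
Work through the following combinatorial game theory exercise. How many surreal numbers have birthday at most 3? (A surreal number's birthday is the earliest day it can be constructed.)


Day 0: {|} = 0 is born. Count = 1.
Day n: the number of surreal numbers born by day n is 2^(n+1) - 1.
By day 0: 2^1 - 1 = 1
By day 1: 2^2 - 1 = 3
By day 2: 2^3 - 1 = 7
By day 3: 2^4 - 1 = 15
By day 3: 15 surreal numbers.

15


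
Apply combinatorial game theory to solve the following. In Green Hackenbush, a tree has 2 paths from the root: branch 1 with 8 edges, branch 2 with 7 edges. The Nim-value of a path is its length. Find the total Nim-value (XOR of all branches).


The tree has 2 branches from the ground vertex.
In Green Hackenbush, the Nim-value of a simple path of length k is k.
Branch 1: length 8, Nim-value = 8
Branch 2: length 7, Nim-value = 7
Total Nim-value = XOR of all branch values:
0 XOR 8 = 8
8 XOR 7 = 15
Nim-value of the tree = 15

15


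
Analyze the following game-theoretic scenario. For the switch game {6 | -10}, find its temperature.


The game is {6 | -10}, a switch {a | b} with numbers a > b.
Cooling {a | b} by t gives {a - t | b + t}, which stops being hot when a - t = b + t, i.e. at t = (a - b)/2. So the temperature of a switch is (a - b)/2.
Temperature = (Left option - Right option) / 2
= (6 - (-10)) / 2
= 16 / 2
= 8

8


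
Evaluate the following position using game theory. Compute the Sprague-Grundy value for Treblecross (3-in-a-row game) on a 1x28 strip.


Treblecross: place X on empty cells; 3-in-a-row wins.
Playing within two cells of an existing X lets the opponent win at once, so sensible play treats the cells i-2..i+2 around each X as dead. The player left with no safe cell loses, so this is a normal-play take-away game on strips of safe cells.
Placing X at cell i (0-indexed) of a strip of k safe cells leaves independent strips of sizes max(0, i-2) and max(0, k-i-3). Hence G(k) = mex{ G(max(0,i-2)) XOR G(max(0,k-i-3)) : 0 <= i < k }, with G(0) = 0.
G(1): splits (0,0):0^0=0 -> mex({0}) = 1
G(2): splits (0,0):0^0=0 -> mex({0}) = 1
G(3): splits (0,0):0^0=0 -> mex({0}) = 1
G(4): splits (0,1):0^1=1 (0,0):0^0=0 -> mex({0, 1}) = 2
G(5): splits (0,2):0^1=1 (0,1):0^1=1 (0,0):0^0=0 -> mex({0, 1}) = 2
G(6) = mex({1}) = 0
G(7) = mex({0, 1, 2}) = 3
G(8) = mex({0, 1, 2}) = 3
G(9) = mex({0, 2}) = 1
G(10) = mex({0, 2, 3}) = 1
G(11) = mex({0, 3}) = 1
G(12) = mex({1, 3}) = 0
G(13) = mex({0, 1, 2, 3}) = 4
G(14) = mex({0, 1, 2}) = 3
G(15) = mex({0, 1, 2}) = 3
G(16) = mex({0, 1, 2, 4}) = 3
G(17) = mex({0, 1, 3, 4}) = 2
G(18) = mex({0, 1, 3, 4}) = 2
G(19) = mex({0, 1, 3, 5}) = 2
G(20) = mex({0, 1, 2, 3, 5}) = 4
G(21) = mex({0, 1, 2, 3, 5}) = 4
G(22) = mex({1, 2, 6}) = 0
G(23) = mex({0, 1, 2, 3, 4, 6}) = 5
G(24) = mex({0, 1, 2, 3, 4}) = 5
G(25) = mex({0, 1, 3, 4, 7}) = 2
G(26) = mex({0, 1, 3, 4, 5, 7}) = 2
G(27) = mex({0, 1, 3, 5}) = 2
G(28) = mex({0, 1, 2, 5}) = 3
Therefore G(28) = 3.

3


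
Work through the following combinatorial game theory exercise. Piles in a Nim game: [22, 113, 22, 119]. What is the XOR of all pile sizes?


We need the XOR (exclusive or) of all pile sizes.
After XOR-ing pile 1 (size 22): 0 XOR 22 = 22
After XOR-ing pile 2 (size 113): 22 XOR 113 = 103
After XOR-ing pile 3 (size 22): 103 XOR 22 = 113
After XOR-ing pile 4 (size 119): 113 XOR 119 = 6
The Nim-value of this position is 6.

6


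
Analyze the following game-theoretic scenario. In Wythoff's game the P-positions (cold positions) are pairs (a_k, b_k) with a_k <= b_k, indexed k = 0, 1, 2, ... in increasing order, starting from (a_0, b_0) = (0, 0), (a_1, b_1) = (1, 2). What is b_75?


By Wythoff's theorem, a_k = floor(k * phi) and b_k = floor(k * phi^2) = a_k + k, where phi = (1 + sqrt(5))/2 is the golden ratio.
phi = (1 + sqrt(5))/2 = 1.618034
phi^2 = phi + 1 = 2.618034
k = 75
k * phi^2 = 75 * 2.618034 = 196.352549
b_75 = floor(k * phi^2) = 196 (check: a_75 + k = 121 + 75 = 196)

196


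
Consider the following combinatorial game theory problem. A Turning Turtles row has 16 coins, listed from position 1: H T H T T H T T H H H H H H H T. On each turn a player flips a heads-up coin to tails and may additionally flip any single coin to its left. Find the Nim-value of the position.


Coins: H T H T T H T T H H H H H H H T
Key fact: a single head at position k behaves exactly like a Nim heap of size k (turning it to T and optionally flipping a coin at j < k corresponds to moving the heap from k to j, or to 0), and heads combine as a disjunctive sum (two heads at the same place would cancel, matching j XOR j = 0). So the Nim-value is the XOR of the 1-indexed positions of the heads.
Face-up positions (1-indexed): [1, 3, 6, 9, 10, 11, 12, 13, 14, 15]
XOR 0 with 1: 0 XOR 1 = 1
XOR 1 with 3: 1 XOR 3 = 2
XOR 2 with 6: 2 XOR 6 = 4
XOR 4 with 9: 4 XOR 9 = 13
XOR 13 with 10: 13 XOR 10 = 7
XOR 7 with 11: 7 XOR 11 = 12
XOR 12 with 12: 12 XOR 12 = 0
XOR 0 with 13: 0 XOR 13 = 13
XOR 13 with 14: 13 XOR 14 = 3
XOR 3 with 15: 3 XOR 15 = 12
Nim-value = 12

12


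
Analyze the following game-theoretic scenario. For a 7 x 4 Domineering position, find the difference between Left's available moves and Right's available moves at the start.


Board is 7 x 4 (rows x cols).
Left (vertical) placements: (rows-1) * cols = 6 * 4 = 24
Right (horizontal) placements: rows * (cols-1) = 7 * 3 = 21
Advantage = Left - Right = 24 - 21 = 3

3


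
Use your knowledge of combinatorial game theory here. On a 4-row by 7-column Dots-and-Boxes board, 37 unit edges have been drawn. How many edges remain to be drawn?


Grid: 4 x 7 boxes, i.e. 5 rows and 8 columns of dots.
Horizontal edges: (rows + 1) * cols = 5 * 7 = 35
Vertical edges: rows * (cols + 1) = 4 * 8 = 32
Total edges: 35 + 32 = 67
Edges drawn: 37
Remaining: 67 - 37 = 30

30


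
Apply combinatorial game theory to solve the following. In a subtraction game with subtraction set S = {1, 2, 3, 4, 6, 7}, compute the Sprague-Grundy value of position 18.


The subtraction set is S = {1, 2, 3, 4, 6, 7}.
G(k) = mex{ G(k - s) : s in S, s <= k }. We compute iteratively: G(0) = 0.
G(1) = mex({0}) = 1
G(2) = mex({0, 1}) = 2
G(3) = mex({0, 1, 2}) = 3
G(4) = mex({0, 1, 2, 3}) = 4
G(5) = mex({1, 2, 3, 4}) = 0
G(6) = mex({0, 2, 3, 4}) = 1
G(7) = mex({0, 1, 3, 4}) = 2
G(8) = mex({0, 1, 2, 4}) = 3
G(9) = mex({0, 1, 2, 3}) = 4
G(10) = mex({1, 2, 3, 4}) = 0
G(11) = mex({0, 2, 3, 4}) = 1
Observe that G(5)..G(11) = 0, 1, 2, 3, 4, 0, 1 repeats G(0)..G(6) = 0, 1, 2, 3, 4, 0, 1.
For k >= max(S) = 7, G(k) is determined by the previous 7 values G(k-7)..G(k-1); a window of 7 consecutive values has recurred shifted by 5, so by induction G(k + 5) = G(k) for all k >= 0: the sequence is periodic from the start with period 5.
One period: G(0..4) = 0, 1, 2, 3, 4.
18 mod 5 = 3, so G(18) = G(3) = 3.

3


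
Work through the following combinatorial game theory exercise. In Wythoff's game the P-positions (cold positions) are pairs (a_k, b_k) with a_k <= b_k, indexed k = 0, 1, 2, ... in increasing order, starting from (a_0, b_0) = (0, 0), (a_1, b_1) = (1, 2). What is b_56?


By Wythoff's theorem, a_k = floor(k * phi) and b_k = floor(k * phi^2) = a_k + k, where phi = (1 + sqrt(5))/2 is the golden ratio.
phi = (1 + sqrt(5))/2 = 1.618034
phi^2 = phi + 1 = 2.618034
k = 56
k * phi^2 = 56 * 2.618034 = 146.609903
b_56 = floor(k * phi^2) = 146 (check: a_56 + k = 90 + 56 = 146)

146


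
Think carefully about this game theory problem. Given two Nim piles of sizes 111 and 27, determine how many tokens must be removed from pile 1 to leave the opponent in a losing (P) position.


Piles: 111 and 27
Current XOR: 111 XOR 27 = 116 (non-zero, so this is an N-position).
To make the XOR zero, we need to find a move that balances the piles.
For pile 1 (size 111): target = 111 XOR 116 = 27
We reduce pile 1 from 111 to 27.
Tokens removed: 111 - 27 = 84
Verification: 27 XOR 27 = 0

84


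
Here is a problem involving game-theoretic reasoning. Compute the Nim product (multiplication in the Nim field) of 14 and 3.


Nim multiplication is bilinear over XOR: (u XOR v) * w = (u*w) XOR (v*w).
So we split each operand into its bit components and XOR the pairwise Nim products.
14 = 2 + 4 + 8 (as XOR of powers of 2).
3 = 1 + 2 (as XOR of powers of 2).
Using the standard Nim-product table on single bits:
  2*2 = 3,   2*4 = 8,   2*8 = 12,
  4*4 = 6,   4*8 = 11,  8*8 = 13,
and  1*x = x (identity), k*l = l*k (commutative).
Pairwise Nim products:
  2 * 1 = 2
  2 * 2 = 3
  4 * 1 = 4
  4 * 2 = 8
  8 * 1 = 8
  8 * 2 = 12
XOR them: 2 XOR 3 XOR 4 XOR 8 XOR 8 XOR 12 = 9.
Result: 14 * 3 = 9 (in Nim).

9


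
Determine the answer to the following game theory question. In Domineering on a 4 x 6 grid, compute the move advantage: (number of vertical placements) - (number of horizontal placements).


Board is 4 x 6 (rows x cols).
Left (vertical) placements: (rows-1) * cols = 3 * 6 = 18
Right (horizontal) placements: rows * (cols-1) = 4 * 5 = 20
Advantage = Left - Right = 18 - 20 = -2

-2


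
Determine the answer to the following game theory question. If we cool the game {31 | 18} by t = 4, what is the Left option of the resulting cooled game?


Original game: {31 | 18} (a switch {a | b} with a > b).
Cooling by t (for t below the temperature (a - b)/2 = 13/2) taxes each move by t: {a | b} cooled by t is {a - t | b + t}.
Cooling amount: t = 4
Cooled Left option: 31 - 4 = 27
Cooled Right option: 18 + 4 = 22
Cooled game: {27 | 22}
Left option = 27

27


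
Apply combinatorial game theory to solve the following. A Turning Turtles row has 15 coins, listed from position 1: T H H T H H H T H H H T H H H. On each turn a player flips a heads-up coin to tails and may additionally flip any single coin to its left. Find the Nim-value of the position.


Coins: T H H T H H H T H H H T H H H
Key fact: a single head at position k behaves exactly like a Nim heap of size k (turning it to T and optionally flipping a coin at j < k corresponds to moving the heap from k to j, or to 0), and heads combine as a disjunctive sum (two heads at the same place would cancel, matching j XOR j = 0). So the Nim-value is the XOR of the 1-indexed positions of the heads.
Face-up positions (1-indexed): [2, 3, 5, 6, 7, 9, 10, 11, 13, 14, 15]
XOR 0 with 2: 0 XOR 2 = 2
XOR 2 with 3: 2 XOR 3 = 1
XOR 1 with 5: 1 XOR 5 = 4
XOR 4 with 6: 4 XOR 6 = 2
XOR 2 with 7: 2 XOR 7 = 5
XOR 5 with 9: 5 XOR 9 = 12
XOR 12 with 10: 12 XOR 10 = 6
XOR 6 with 11: 6 XOR 11 = 13
XOR 13 with 13: 13 XOR 13 = 0
XOR 0 with 14: 0 XOR 14 = 14
XOR 14 with 15: 14 XOR 15 = 1
Nim-value = 1

1


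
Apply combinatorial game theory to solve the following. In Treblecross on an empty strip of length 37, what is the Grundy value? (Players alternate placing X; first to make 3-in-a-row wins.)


Treblecross: place X on empty cells; 3-in-a-row wins.
Playing within two cells of an existing X lets the opponent win at once, so sensible play treats the cells i-2..i+2 around each X as dead. The player left with no safe cell loses, so this is a normal-play take-away game on strips of safe cells.
Placing X at cell i (0-indexed) of a strip of k safe cells leaves independent strips of sizes max(0, i-2) and max(0, k-i-3). Hence G(k) = mex{ G(max(0,i-2)) XOR G(max(0,k-i-3)) : 0 <= i < k }, with G(0) = 0.
G(1): splits (0,0):0^0=0 -> mex({0}) = 1
G(2): splits (0,0):0^0=0 -> mex({0}) = 1
G(3): splits (0,0):0^0=0 -> mex({0}) = 1
G(4): splits (0,1):0^1=1 (0,0):0^0=0 -> mex({0, 1}) = 2
G(5): splits (0,2):0^1=1 (0,1):0^1=1 (0,0):0^0=0 -> mex({0, 1}) = 2
G(6) = mex({1}) = 0
G(7) = mex({0, 1, 2}) = 3
G(8) = mex({0, 1, 2}) = 3
G(9) = mex({0, 2}) = 1
G(10) = mex({0, 2, 3}) = 1
G(11) = mex({0, 3}) = 1
G(12) = mex({1, 3}) = 0
G(13) = mex({0, 1, 2, 3}) = 4
G(14) = mex({0, 1, 2}) = 3
G(15) = mex({0, 1, 2}) = 3
G(16) = mex({0, 1, 2, 4}) = 3
G(17) = mex({0, 1, 3, 4}) = 2
G(18) = mex({0, 1, 3, 4}) = 2
G(19) = mex({0, 1, 3, 5}) = 2
G(20) = mex({0, 1, 2, 3, 5}) = 4
G(21) = mex({0, 1, 2, 3, 5}) = 4
G(22) = mex({1, 2, 6}) = 0
G(23) = mex({0, 1, 2, 3, 4, 6}) = 5
G(24) = mex({0, 1, 2, 3, 4}) = 5
G(25) = mex({0, 1, 3, 4, 7}) = 2
G(26) = mex({0, 1, 3, 4, 5, 7}) = 2
G(27) = mex({0, 1, 3, 5}) = 2
G(28) = mex({0, 1, 2, 5}) = 3
G(29) = mex({0, 1, 2, 4, 5, 6}) = 3
G(30) = mex({1, 2, 4, 6}) = 0
G(31) = mex({0, 1, 2, 3, 4, 6}) = 5
G(32) = mex({1, 2, 3, 4, 7}) = 0
G(33) = mex({0, 3, 7}) = 1
G(34) = mex({0, 2, 3, 5, 7}) = 1
G(35) = mex({0, 2, 3, 5, 6}) = 1
G(36) = mex({0, 1, 2, 5, 6}) = 3
G(37) = mex({0, 1, 2, 4, 5, 6}) = 3
Therefore G(37) = 3.

3


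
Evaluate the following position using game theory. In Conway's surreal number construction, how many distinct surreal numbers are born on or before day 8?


Day 0: {|} = 0 is born. Count = 1.
Day n: the number of surreal numbers born by day n is 2^(n+1) - 1.
By day 0: 2^1 - 1 = 1
By day 1: 2^2 - 1 = 3
By day 2: 2^3 - 1 = 7
By day 3: 2^4 - 1 = 15
By day 4: 2^5 - 1 = 31
By day 5: 2^6 - 1 = 63
By day 6: 2^7 - 1 = 127
By day 7: 2^8 - 1 = 255
By day 8: 2^9 - 1 = 511
By day 8: 511 surreal numbers.

511


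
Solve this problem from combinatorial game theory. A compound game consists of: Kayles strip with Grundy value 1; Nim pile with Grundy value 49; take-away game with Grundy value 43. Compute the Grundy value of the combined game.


By the Sprague-Grundy theorem, the Grundy value of a sum of games is the XOR of individual Grundy values.
Kayles strip: Grundy value = 1. Running XOR: 0 XOR 1 = 1
Nim pile: Grundy value = 49. Running XOR: 1 XOR 49 = 48
take-away game: Grundy value = 43. Running XOR: 48 XOR 43 = 27
The combined Grundy value is 27.

27


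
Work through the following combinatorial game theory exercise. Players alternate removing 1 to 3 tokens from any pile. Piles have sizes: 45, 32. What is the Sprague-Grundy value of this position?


Subtraction set: {1, 2, 3}
For this subtraction set, G(n) = n mod 4 (period = max + 1 = 4).
Pile 1 (size 45): G(45) = 45 mod 4 = 1
Pile 2 (size 32): G(32) = 32 mod 4 = 0
Total Grundy value = XOR of all: 1 XOR 0 = 1

1


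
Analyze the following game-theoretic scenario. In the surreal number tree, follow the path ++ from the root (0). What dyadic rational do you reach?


Sign expansion: ++
Rule: track bounds (lo, hi), initially (-inf, +inf). On '+', the current value becomes lo and we move to the simplest number in (value, hi): value + 1 if hi = +inf, otherwise the midpoint (value + hi)/2. On '-', the current value becomes hi and we move to value - 1 if lo = -inf, otherwise the midpoint (lo + value)/2.
Start at 0.
Step 1: sign = +, move right. Bounds: (0, +inf). Value = 1
Step 2: sign = +, move right. Bounds: (1, +inf). Value = 2
The surreal number with sign expansion ++ is 2.

2


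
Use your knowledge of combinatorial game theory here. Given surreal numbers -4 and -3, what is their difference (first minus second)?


x = -4, y = -3
x - y = -4 - -3 = -1

-1


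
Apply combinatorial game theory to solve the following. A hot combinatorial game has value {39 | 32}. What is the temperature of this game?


The game is {39 | 32}, a switch {a | b} with numbers a > b.
Cooling {a | b} by t gives {a - t | b + t}, which stops being hot when a - t = b + t, i.e. at t = (a - b)/2. So the temperature of a switch is (a - b)/2.
Temperature = (Left option - Right option) / 2
= (39 - (32)) / 2
= 7 / 2
= 7/2

7/2


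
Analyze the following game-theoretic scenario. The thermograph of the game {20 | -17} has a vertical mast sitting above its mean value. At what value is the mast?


Game = {20 | -17}, a switch {a | b} with numbers a > b.
Its thermograph has left wall a - t and right wall b + t, which meet at t = (a - b)/2, where both equal (a + b)/2. So the mast (mean value) is at (a + b)/2.
Mean = (20 + (-17))/2 = 3/2 = 3/2

3/2


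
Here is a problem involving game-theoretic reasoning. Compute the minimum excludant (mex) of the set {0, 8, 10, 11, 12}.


Set = {0, 8, 10, 11, 12}
0 is in the set.
1 is NOT in the set. This is the mex.
mex = 1

1


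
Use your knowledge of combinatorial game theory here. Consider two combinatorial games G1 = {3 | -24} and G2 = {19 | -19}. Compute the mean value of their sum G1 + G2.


G1 = {3 | -24}, G2 = {19 | -19}
Each is a switch {a | b} with numbers a > b; its mean value is (a + b)/2, and mean value is additive over game sums: m(G1 + G2) = m(G1) + m(G2).
Mean of G1 = (3 + (-24))/2 = -21/2 = -21/2
Mean of G2 = (19 + (-19))/2 = 0/2 = 0
Mean of G1 + G2 = -21/2 + 0 = -21/2

-21/2


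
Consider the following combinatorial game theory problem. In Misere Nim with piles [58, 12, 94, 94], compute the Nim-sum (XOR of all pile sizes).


We need the XOR (exclusive or) of all pile sizes.
After XOR-ing pile 1 (size 58): 0 XOR 58 = 58
After XOR-ing pile 2 (size 12): 58 XOR 12 = 54
After XOR-ing pile 3 (size 94): 54 XOR 94 = 104
After XOR-ing pile 4 (size 94): 104 XOR 94 = 54
The Nim-value of this position is 54.

54


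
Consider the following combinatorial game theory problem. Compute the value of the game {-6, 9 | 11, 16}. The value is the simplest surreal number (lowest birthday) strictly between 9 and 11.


Left options: {-6, 9}, max = 9
Right options: {11, 16}, min = 11
All options are numbers and max(Left) < min(Right), so by the simplicity theorem the value is the simplest (earliest-born) number strictly between 9 and 11.
The only integer strictly between 9 and 11 is 10.
No non-integer in the interval can be simpler: if x is a non-integer in the interval, then floor(x) or ceil(x) also lies in the interval (the interval contains an integer), and both are proper prefixes of x's sign expansion, i.e. born earlier. So the game value is 10.
Game value = 10

10


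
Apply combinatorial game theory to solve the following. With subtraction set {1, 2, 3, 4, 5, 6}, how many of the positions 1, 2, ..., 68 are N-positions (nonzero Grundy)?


Subtraction set S = {1, 2, 3, 4, 5, 6}, so G(n) = n mod 7.
G(n) = 0 when n is a multiple of 7.
Multiples of 7 in [1, 68]: 9
N-positions (nonzero Grundy) = 68 - 9 = 59

59


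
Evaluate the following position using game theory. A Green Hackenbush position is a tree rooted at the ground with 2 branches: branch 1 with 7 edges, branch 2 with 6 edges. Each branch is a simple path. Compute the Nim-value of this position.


The tree has 2 branches from the ground vertex.
In Green Hackenbush, the Nim-value of a simple path of length k is k.
Branch 1: length 7, Nim-value = 7
Branch 2: length 6, Nim-value = 6
Total Nim-value = XOR of all branch values:
0 XOR 7 = 7
7 XOR 6 = 1
Nim-value of the tree = 1

1


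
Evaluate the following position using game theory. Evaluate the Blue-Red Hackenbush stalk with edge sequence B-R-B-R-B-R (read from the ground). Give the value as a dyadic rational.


Edges (from ground): B-R-B-R-B-R
By Berlekamp's sign-expansion rule, a Blue-Red Hackenbush stalk has the value of the surreal number whose sign sequence is the edge sequence with B -> + and R -> -.
Sign sequence: +-+-+-
Trace the sign expansion in the surreal number tree, starting from 0:
Edge 1: B (sign +) -> bounds (0, +inf), value = 1
Edge 2: R (sign -) -> bounds (0, 1), value = 1/2
Edge 3: B (sign +) -> bounds (1/2, 1), value = 3/4
Edge 4: R (sign -) -> bounds (1/2, 3/4), value = 5/8
Edge 5: B (sign +) -> bounds (5/8, 3/4), value = 11/16
Edge 6: R (sign -) -> bounds (5/8, 11/16), value = 21/32
Game value = 21/32

21/32


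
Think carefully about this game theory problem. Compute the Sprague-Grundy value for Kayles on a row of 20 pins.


Kayles: a move removes 1 or 2 adjacent pins from a contiguous row.
Removing pins from a row of k leaves two independent rows (a, b) with a + b = k - 1 (one pin) or a + b = k - 2 (two pins); an end removal gives a = 0.
By Sprague-Grundy, G(k) = mex{ G(a) XOR G(b) } over all these splits. G(0) = 0.
G(1): splits (0,0):0^0=0 -> mex({0}) = 1
G(2): splits (0,1):0^1=1 (0,0):0^0=0 -> mex({0, 1}) = 2
G(3): splits (0,2):0^2=2 (1,1):1^1=0 (0,1):0^1=1 -> mex({0, 1, 2}) = 3
G(4): splits (0,3):0^3=3 (1,2):1^2=3 (0,2):0^2=2 (1,1):1^1=0 -> mex({0, 2, 3}) = 1
G(5): splits (0,4):0^1=1 (1,3):1^3=2 (2,2):2^2=0 (0,3):0^3=3 (1,2):1^2=3 -> mex({0, 1, 2, 3}) = 4
G(6) = mex({0, 1, 2, 4}) = 3
G(7) = mex({0, 1, 3, 4, 5}) = 2
G(8) = mex({0, 2, 3, 5, 6}) = 1
G(9) = mex({0, 1, 2, 3, 6, 7}) = 4
G(10) = mex({0, 1, 3, 4, 5, 7}) = 2
G(11) = mex({0, 1, 2, 3, 4, 5}) = 6
G(12) = mex({0, 1, 2, 3, 5, 6, 7}) = 4
G(13) = mex({0, 2, 3, 4, 6, 7}) = 1
G(14) = mex({0, 1, 4, 5, 6, 7}) = 2
G(15) = mex({0, 1, 2, 3, 4, 5, 6}) = 7
G(16) = mex({0, 2, 3, 5, 6, 7}) = 1
G(17) = mex({0, 1, 2, 3, 5, 6, 7}) = 4
G(18) = mex({0, 1, 2, 4, 5, 6}) = 3
G(19) = mex({0, 1, 3, 4, 5, 7}) = 2
G(20) = mex({0, 2, 3, 4, 5, 6, 7}) = 1
Therefore G(20) = 1.

1


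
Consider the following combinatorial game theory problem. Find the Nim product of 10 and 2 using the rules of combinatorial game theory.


Nim multiplication is bilinear over XOR: (u XOR v) * w = (u*w) XOR (v*w).
So we split each operand into its bit components and XOR the pairwise Nim products.
10 = 2 + 8 (as XOR of powers of 2).
2 = 2 (as XOR of powers of 2).
Using the standard Nim-product table on single bits:
  2*2 = 3,   2*4 = 8,   2*8 = 12,
  4*4 = 6,   4*8 = 11,  8*8 = 13,
and  1*x = x (identity), k*l = l*k (commutative).
Pairwise Nim products:
  2 * 2 = 3
  8 * 2 = 12
XOR them: 3 XOR 12 = 15.
Result: 10 * 2 = 15 (in Nim).

15


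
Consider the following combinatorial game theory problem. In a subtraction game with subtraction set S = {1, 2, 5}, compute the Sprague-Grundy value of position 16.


The subtraction set is S = {1, 2, 5}.
G(k) = mex{ G(k - s) : s in S, s <= k }. We compute iteratively: G(0) = 0.
G(1) = mex({0}) = 1
G(2) = mex({0, 1}) = 2
G(3) = mex({1, 2}) = 0
G(4) = mex({0, 2}) = 1
G(5) = mex({0, 1}) = 2
G(6) = mex({1, 2}) = 0
G(7) = mex({0, 2}) = 1
Observe that G(3)..G(7) = 0, 1, 2, 0, 1 repeats G(0)..G(4) = 0, 1, 2, 0, 1.
For k >= max(S) = 5, G(k) is determined by the previous 5 values G(k-5)..G(k-1); a window of 5 consecutive values has recurred shifted by 3, so by induction G(k + 3) = G(k) for all k >= 0: the sequence is periodic from the start with period 3.
One period: G(0..2) = 0, 1, 2.
16 mod 3 = 1, so G(16) = G(1) = 1.

1
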